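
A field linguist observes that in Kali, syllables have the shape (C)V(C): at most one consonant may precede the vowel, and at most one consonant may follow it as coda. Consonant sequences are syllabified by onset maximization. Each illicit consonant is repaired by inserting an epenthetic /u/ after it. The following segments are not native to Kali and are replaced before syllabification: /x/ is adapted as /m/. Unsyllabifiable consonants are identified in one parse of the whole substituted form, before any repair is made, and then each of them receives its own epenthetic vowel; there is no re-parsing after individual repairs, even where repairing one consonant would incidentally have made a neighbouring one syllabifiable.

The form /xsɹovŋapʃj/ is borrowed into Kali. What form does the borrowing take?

Substitution: /x/ → /m/, giving /msɹovŋapʃj/.
The consonants /m/, /s/, /ʃ/, /j/ cannot be parsed into a legal (C)V(C) syllable (at most one coda consonant is licensed; onsets are limited to one consonant).
Inserting the epenthetic vowel yields /m/ → /mu/, /s/ → /su/, /ʃ/ → /ʃu/, /j/ → /ju/.

musuɹovŋapʃuju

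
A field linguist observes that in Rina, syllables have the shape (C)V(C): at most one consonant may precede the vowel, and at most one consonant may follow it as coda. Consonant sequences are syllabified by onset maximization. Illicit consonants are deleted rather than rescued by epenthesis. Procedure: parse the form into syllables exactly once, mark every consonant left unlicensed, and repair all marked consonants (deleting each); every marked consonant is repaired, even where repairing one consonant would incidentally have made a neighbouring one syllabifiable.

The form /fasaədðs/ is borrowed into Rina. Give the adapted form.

fasaəd

Under (C)V(C), the unsyllabifiable consonants are /ð/, /s/ (at most one coda consonant is licensed; onsets are limited to one consonant).
Deletion applies to /ð/, /s/.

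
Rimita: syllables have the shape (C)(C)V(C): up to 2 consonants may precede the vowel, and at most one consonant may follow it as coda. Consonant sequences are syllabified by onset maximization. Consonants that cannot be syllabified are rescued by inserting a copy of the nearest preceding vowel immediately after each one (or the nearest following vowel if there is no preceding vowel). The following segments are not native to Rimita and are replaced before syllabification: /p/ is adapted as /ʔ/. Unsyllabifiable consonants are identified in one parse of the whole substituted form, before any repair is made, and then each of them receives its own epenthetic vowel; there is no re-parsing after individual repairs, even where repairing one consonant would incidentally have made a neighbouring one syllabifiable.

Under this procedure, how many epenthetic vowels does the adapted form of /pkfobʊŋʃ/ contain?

After substitution the input is /ʔkfobʊŋʃ/.
The unsyllabifiable consonants are /ʔ/, /ʃ/; each receives one epenthetic vowel.

2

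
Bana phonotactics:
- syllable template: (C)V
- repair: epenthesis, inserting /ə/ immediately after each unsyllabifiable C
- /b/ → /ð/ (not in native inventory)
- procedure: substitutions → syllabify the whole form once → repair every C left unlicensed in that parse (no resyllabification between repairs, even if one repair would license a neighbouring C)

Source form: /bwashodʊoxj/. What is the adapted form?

Substitution: /b/ → /ð/, giving /ðwashodʊoxj/.
Syllabifying with onset maximization leaves /ð/, /s/, /x/, /j/ stranded (no codas are permitted; onsets are limited to one consonant).
Epenthesis after each stranded consonant: /ð/ → /ðə/, /s/ → /sə/, /x/ → /xə/, /j/ → /jə/.

ðəwasəhodʊoxəjə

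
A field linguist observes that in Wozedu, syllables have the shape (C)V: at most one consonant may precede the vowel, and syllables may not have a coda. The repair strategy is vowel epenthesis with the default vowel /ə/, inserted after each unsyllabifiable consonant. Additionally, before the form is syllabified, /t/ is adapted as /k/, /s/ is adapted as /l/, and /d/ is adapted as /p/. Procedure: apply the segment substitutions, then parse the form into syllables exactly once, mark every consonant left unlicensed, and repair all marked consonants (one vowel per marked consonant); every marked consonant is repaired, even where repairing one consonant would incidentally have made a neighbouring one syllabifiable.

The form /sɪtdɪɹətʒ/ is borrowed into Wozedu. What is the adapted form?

Substitution: /s/ → /l/, /t/ → /k/, /d/ → /p/, giving /lɪkpɪɹəkʒ/.
Syllabifying with onset maximization leaves /k/, /k/, /ʒ/ stranded (no codas are permitted; onsets are limited to one consonant).
Inserting the epenthetic vowel yields /k/ → /kə/, /k/ → /kə/, /ʒ/ → /ʒə/.

lɪkəpɪɹəkəʒə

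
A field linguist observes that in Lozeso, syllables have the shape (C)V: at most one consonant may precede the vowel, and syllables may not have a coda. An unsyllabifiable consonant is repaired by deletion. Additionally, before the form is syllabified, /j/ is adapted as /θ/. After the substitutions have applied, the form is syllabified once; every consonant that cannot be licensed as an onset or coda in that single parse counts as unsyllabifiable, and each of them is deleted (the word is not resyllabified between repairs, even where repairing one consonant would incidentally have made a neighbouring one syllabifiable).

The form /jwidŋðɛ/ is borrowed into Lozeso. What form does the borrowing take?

Substitution: /j/ → /θ/, giving /θwidŋðɛ/.
The consonants /θ/, /d/, /ŋ/ cannot be parsed into a legal (C)V syllable (no codas are permitted; onsets are limited to one consonant).
Each unlicensed consonant is deleted: /θ/, /d/, /ŋ/.

wiðɛ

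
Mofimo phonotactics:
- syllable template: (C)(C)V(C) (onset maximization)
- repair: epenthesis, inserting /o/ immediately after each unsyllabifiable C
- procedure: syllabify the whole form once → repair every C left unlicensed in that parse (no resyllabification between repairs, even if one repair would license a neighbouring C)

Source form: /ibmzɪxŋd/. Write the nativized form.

ibmzɪxŋodo

Under (C)(C)V(C), the unsyllabifiable consonants are /ŋ/, /d/ (at most one coda consonant is licensed; onsets may contain at most 2 consonants).
Each unlicensed consonant becomes the onset of a new syllable: /ŋ/ → /ŋo/, /d/ → /do/.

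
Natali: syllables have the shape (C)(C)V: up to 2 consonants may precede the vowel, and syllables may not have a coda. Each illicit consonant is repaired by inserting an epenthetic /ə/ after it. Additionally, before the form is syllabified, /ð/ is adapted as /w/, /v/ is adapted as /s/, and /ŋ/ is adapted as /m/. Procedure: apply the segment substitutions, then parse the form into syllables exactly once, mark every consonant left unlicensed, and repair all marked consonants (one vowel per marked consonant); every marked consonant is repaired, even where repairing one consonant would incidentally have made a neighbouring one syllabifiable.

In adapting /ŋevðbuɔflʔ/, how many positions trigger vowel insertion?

4

After substitution the input is /meswbuɔflʔ/.
The unsyllabifiable consonants are /s/, /f/, /l/, /ʔ/; each receives one epenthetic vowel.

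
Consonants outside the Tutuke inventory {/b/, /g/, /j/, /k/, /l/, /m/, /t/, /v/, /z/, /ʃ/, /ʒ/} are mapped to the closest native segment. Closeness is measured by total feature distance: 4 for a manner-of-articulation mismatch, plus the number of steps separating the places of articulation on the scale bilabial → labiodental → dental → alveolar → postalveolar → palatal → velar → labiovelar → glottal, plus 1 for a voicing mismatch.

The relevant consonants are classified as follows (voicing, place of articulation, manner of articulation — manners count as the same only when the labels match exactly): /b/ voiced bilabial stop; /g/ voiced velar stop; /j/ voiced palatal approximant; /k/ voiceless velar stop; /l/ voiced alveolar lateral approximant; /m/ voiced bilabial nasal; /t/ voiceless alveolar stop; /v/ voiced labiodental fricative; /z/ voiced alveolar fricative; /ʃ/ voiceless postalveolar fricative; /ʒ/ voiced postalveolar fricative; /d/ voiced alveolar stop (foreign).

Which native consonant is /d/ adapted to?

t

/t/ is closest: same manner (stop), place distance 0 (alveolar→alveolar), voicing differs (+1); total 1. Next closest is /b/ at distance 3.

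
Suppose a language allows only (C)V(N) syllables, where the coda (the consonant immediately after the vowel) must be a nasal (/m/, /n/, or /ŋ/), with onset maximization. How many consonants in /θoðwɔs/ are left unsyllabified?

2

Syllabifying with onset maximization leaves /ð/, /s/ stranded (only a nasal (/m/, /n/, or /ŋ/) is licensed in coda position; onsets are limited to one consonant).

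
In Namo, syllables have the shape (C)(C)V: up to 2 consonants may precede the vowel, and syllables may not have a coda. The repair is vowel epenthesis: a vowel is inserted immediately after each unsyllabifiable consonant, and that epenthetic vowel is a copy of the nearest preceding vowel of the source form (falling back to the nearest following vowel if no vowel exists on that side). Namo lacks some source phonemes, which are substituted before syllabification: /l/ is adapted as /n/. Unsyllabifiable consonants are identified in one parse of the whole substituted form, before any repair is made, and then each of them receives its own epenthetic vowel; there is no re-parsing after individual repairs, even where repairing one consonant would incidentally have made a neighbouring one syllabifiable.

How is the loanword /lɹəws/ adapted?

nɹəwəsə

Substitution: /l/ → /n/, giving /nɹəws/.
The consonants /w/, /s/ cannot be parsed into a legal (C)(C)V syllable (no codas are permitted; onsets may contain at most 2 consonants).
Epenthesis after each stranded consonant: /w/ → /wə/, /s/ → /sə/.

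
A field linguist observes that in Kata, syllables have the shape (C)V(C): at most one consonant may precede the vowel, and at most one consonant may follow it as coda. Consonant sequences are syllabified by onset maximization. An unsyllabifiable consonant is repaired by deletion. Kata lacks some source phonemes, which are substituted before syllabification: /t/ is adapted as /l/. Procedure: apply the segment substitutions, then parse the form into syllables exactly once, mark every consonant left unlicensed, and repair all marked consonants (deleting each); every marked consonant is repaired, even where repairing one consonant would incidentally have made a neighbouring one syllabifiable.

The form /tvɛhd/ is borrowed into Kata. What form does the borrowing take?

Substitution: /t/ → /l/, giving /lvɛhd/.
Syllabifying with onset maximization leaves /l/, /d/ stranded (at most one coda consonant is licensed; onsets are limited to one consonant).
Deletion applies to /l/, /d/.

vɛh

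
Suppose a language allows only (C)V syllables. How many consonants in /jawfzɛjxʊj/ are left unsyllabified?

4

Under (C)V, the unsyllabifiable consonants are /w/, /f/, /j/, /j/ (no codas are permitted; onsets are limited to one consonant).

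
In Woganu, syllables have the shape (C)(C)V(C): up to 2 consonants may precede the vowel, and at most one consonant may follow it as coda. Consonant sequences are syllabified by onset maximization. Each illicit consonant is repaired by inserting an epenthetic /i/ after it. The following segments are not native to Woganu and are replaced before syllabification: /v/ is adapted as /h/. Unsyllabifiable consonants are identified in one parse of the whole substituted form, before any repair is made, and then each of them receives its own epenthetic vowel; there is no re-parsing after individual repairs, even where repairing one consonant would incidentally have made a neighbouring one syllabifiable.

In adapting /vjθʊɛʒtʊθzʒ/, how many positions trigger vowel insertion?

After substitution the input is /hjθʊɛʒtʊθzʒ/.
The unsyllabifiable consonants are /h/, /z/, /ʒ/; each receives one epenthetic vowel.

3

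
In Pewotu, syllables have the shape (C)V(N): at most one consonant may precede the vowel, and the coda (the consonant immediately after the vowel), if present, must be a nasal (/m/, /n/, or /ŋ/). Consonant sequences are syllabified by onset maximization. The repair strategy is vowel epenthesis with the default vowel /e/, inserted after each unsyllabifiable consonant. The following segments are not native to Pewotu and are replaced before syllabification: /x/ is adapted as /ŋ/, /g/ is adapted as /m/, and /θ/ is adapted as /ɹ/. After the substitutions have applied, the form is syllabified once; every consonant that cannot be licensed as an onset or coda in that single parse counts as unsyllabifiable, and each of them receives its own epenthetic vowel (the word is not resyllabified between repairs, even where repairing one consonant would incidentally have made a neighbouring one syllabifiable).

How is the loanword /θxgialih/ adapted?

Substitution: /θ/ → /ɹ/, /x/ → /ŋ/, /g/ → /m/, giving /ɹŋmialih/.
Under (C)V(N), the unsyllabifiable consonants are /ɹ/, /ŋ/, /h/ (only a nasal (/m/, /n/, or /ŋ/) is licensed in coda position; onsets are limited to one consonant).
Epenthesis after each stranded consonant: /ɹ/ → /ɹe/, /ŋ/ → /ŋe/, /h/ → /he/.

ɹeŋemialihe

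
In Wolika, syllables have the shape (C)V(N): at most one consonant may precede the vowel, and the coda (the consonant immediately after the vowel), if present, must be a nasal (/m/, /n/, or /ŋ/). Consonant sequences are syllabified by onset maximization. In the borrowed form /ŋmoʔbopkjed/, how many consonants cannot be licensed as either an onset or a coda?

Syllabifying with onset maximization leaves /ŋ/, /ʔ/, /p/, /k/, /d/ stranded (only a nasal (/m/, /n/, or /ŋ/) is licensed in coda position; onsets are limited to one consonant).

5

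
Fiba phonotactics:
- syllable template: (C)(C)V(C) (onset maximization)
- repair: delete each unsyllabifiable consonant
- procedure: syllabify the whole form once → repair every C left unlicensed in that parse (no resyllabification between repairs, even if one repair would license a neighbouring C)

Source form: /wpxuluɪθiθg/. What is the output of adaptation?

pxuluɪθiθ

Under (C)(C)V(C), the unsyllabifiable consonants are /w/, /g/ (at most one coda consonant is licensed; onsets may contain at most 2 consonants).
Each unlicensed consonant is deleted: /w/, /g/.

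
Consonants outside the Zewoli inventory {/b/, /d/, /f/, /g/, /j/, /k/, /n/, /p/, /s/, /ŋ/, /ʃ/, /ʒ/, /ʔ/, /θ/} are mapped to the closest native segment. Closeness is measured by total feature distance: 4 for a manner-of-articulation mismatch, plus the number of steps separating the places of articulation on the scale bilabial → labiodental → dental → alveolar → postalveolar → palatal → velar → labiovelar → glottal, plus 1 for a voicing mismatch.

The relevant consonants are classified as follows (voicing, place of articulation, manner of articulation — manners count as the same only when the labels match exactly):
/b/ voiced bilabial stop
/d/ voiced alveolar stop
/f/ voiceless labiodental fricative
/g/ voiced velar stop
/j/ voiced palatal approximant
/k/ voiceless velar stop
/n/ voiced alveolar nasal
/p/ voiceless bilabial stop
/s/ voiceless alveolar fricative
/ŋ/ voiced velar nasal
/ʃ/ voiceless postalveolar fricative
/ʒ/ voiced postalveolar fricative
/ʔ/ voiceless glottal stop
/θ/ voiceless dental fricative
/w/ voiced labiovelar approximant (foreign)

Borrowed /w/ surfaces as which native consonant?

/j/ is closest: same manner (approximant), place distance 2 (labiovelar→palatal), same voicing; total 2. Next closest is /g/ at distance 5.

j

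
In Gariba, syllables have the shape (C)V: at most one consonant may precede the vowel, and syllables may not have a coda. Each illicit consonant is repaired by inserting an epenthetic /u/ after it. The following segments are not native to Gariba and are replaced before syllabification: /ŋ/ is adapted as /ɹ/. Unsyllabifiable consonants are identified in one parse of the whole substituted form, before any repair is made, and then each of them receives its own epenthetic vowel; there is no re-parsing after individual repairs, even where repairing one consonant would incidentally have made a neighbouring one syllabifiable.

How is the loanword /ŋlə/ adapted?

ɹulə

Substitution: /ŋ/ → /ɹ/, giving /ɹlə/.
Under (C)V, the unsyllabifiable consonants are /ɹ/ (no codas are permitted; onsets are limited to one consonant).
Inserting the epenthetic vowel yields /ɹ/ → /ɹu/.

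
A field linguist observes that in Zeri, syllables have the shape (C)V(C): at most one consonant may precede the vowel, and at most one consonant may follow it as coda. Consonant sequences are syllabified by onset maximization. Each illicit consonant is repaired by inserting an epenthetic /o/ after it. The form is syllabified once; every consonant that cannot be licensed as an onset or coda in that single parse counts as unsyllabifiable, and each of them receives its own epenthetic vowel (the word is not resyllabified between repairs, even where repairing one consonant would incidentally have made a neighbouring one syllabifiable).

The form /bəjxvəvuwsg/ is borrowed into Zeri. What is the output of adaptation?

Syllabifying with onset maximization leaves /x/, /s/, /g/ stranded (at most one coda consonant is licensed; onsets are limited to one consonant).
Inserting the epenthetic vowel yields /x/ → /xo/, /s/ → /so/, /g/ → /go/.

bəjxovəvuwsogo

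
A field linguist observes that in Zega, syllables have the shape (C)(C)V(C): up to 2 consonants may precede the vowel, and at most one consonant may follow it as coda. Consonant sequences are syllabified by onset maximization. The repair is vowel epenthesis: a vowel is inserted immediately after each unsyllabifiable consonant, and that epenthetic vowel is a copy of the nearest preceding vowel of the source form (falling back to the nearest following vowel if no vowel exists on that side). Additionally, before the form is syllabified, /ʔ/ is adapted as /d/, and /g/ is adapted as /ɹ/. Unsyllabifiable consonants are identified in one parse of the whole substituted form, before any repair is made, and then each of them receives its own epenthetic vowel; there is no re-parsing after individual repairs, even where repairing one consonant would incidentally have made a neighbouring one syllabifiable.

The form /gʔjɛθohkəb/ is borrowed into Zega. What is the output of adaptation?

Substitution: /g/ → /ɹ/, /ʔ/ → /d/, giving /ɹdjɛθohkəb/.
The consonants /ɹ/ cannot be parsed into a legal (C)(C)V(C) syllable (at most one coda consonant is licensed; onsets may contain at most 2 consonants).
Epenthesis after each stranded consonant: /ɹ/ → /ɹɛ/.

ɹɛdjɛθohkəb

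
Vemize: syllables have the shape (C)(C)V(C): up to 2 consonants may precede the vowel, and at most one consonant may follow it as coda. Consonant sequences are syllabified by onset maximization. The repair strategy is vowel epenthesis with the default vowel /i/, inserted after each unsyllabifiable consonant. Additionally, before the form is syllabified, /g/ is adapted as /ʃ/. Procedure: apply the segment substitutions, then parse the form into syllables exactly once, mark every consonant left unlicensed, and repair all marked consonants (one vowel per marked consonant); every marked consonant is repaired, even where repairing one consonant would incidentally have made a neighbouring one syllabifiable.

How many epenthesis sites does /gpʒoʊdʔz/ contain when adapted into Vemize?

After substitution the input is /ʃpʒoʊdʔz/.
The unsyllabifiable consonants are /ʃ/, /ʔ/, /z/; each receives one epenthetic vowel.

3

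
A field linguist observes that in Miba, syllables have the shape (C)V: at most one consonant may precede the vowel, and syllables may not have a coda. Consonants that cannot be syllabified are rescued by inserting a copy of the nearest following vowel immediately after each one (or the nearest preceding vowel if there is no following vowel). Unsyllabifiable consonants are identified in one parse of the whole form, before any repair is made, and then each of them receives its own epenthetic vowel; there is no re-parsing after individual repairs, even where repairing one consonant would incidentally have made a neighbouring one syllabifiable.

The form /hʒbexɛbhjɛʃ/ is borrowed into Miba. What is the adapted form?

Syllabifying with onset maximization leaves /h/, /ʒ/, /b/, /h/, /ʃ/ stranded (no codas are permitted; onsets are limited to one consonant).
Inserting the epenthetic vowel yields /h/ → /he/, /ʒ/ → /ʒe/, /b/ → /bɛ/, /h/ → /hɛ/, /ʃ/ → /ʃɛ/.

heʒebexɛbɛhɛjɛʃɛ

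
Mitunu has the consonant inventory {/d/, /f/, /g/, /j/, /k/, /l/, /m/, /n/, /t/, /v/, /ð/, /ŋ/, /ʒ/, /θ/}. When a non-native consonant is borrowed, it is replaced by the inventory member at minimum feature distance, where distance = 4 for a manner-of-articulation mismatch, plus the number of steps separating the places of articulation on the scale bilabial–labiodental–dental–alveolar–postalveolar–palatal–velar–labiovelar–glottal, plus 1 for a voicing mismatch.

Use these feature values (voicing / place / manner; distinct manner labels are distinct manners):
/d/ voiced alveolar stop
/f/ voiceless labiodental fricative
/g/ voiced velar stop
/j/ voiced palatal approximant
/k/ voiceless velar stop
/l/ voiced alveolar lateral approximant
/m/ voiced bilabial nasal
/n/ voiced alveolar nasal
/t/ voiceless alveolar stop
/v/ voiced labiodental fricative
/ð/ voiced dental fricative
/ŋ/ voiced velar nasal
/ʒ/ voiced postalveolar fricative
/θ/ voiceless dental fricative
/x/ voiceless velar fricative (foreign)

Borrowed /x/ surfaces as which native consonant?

/ʒ/ is closest: same manner (fricative), place distance 2 (velar→postalveolar), voicing differs (+1); total 3. Next closest is /k/ at distance 4.

ʒ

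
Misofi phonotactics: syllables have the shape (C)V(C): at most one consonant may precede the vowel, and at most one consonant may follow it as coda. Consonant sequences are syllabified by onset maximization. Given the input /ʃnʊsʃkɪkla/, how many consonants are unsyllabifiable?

Syllabifying with onset maximization leaves /ʃ/, /ʃ/ stranded (at most one coda consonant is licensed; onsets are limited to one consonant).

2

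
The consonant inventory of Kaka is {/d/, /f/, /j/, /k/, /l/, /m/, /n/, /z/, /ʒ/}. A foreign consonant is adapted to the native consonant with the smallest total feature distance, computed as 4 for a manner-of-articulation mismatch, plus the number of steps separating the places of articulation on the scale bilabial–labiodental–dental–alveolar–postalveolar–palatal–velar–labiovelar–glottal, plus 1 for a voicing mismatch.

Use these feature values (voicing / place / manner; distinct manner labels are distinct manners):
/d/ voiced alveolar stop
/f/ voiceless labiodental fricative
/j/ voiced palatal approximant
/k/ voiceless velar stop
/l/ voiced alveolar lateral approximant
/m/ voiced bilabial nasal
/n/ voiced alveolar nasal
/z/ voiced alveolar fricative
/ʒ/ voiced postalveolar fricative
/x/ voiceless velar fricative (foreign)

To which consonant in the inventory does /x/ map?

ʒ

/ʒ/ is closest: same manner (fricative), place distance 2 (velar→postalveolar), voicing differs (+1); total 3. Next closest is /k/ at distance 4.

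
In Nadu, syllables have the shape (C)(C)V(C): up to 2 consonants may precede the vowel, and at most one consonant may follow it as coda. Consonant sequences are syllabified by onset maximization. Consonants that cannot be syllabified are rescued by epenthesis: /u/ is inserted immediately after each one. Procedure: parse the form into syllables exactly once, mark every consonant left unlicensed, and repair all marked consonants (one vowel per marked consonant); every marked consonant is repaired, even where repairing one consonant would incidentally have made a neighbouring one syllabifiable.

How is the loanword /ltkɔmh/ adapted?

lutkɔmhu

The consonants /l/, /h/ cannot be parsed into a legal (C)(C)V(C) syllable (at most one coda consonant is licensed; onsets may contain at most 2 consonants).
Inserting the epenthetic vowel yields /l/ → /lu/, /h/ → /hu/.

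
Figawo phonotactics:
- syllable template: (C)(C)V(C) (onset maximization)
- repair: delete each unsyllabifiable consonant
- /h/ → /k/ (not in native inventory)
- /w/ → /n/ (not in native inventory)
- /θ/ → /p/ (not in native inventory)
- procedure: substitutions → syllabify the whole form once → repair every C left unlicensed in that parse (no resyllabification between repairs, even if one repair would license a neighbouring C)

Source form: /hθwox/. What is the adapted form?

pnox

Substitution: /h/ → /k/, /θ/ → /p/, /w/ → /n/, giving /kpnox/.
The consonants /k/ cannot be parsed into a legal (C)(C)V(C) syllable (at most one coda consonant is licensed; onsets may contain at most 2 consonants).
Deletion applies to /k/.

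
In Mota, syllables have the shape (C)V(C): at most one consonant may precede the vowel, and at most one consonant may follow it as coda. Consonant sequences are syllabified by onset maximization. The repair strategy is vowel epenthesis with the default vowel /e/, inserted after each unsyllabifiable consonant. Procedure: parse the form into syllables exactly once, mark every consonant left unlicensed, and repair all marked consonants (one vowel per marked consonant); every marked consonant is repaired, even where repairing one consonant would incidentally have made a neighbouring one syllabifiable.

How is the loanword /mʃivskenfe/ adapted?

Syllabifying with onset maximization leaves /m/, /s/ stranded (at most one coda consonant is licensed; onsets are limited to one consonant).
Inserting the epenthetic vowel yields /m/ → /me/, /s/ → /se/.

meʃivsekenfe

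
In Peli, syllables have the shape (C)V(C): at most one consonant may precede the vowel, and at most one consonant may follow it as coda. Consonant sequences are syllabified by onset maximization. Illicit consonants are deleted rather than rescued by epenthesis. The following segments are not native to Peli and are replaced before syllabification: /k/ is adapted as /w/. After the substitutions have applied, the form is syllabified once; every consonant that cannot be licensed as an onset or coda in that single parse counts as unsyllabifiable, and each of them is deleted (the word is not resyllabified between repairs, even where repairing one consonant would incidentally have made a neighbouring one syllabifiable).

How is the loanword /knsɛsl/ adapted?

sɛs

Substitution: /k/ → /w/, giving /wnsɛsl/.
Syllabifying with onset maximization leaves /w/, /n/, /l/ stranded (at most one coda consonant is licensed; onsets are limited to one consonant).
Deleting the stranded consonants removes /w/, /n/, /l/.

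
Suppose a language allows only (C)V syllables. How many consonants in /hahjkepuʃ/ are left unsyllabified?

The consonants /h/, /j/, /ʃ/ cannot be parsed into a legal (C)V syllable (no codas are permitted; onsets are limited to one consonant).

3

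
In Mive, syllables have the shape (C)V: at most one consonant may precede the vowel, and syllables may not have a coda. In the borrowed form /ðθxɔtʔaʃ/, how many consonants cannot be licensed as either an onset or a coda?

The consonants /ð/, /θ/, /t/, /ʃ/ cannot be parsed into a legal (C)V syllable (no codas are permitted; onsets are limited to one consonant).

4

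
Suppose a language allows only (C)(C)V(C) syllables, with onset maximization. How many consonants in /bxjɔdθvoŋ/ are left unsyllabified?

1

Syllabifying with onset maximization leaves /b/ stranded (at most one coda consonant is licensed; onsets may contain at most 2 consonants).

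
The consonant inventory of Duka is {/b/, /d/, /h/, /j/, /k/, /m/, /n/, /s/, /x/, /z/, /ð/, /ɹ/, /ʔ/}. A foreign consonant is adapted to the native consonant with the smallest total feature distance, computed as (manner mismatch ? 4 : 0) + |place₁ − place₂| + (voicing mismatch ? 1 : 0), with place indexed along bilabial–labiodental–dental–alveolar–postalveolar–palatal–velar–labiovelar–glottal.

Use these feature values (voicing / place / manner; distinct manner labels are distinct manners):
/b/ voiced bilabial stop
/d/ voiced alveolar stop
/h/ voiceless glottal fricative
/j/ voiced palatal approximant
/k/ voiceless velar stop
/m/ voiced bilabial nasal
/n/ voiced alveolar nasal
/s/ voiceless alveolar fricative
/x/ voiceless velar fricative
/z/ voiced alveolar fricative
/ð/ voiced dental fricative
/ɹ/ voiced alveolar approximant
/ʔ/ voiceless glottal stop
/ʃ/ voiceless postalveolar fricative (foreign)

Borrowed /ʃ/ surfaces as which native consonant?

s

/s/ is closest: same manner (fricative), place distance 1 (postalveolar→alveolar), same voicing; total 1. Next closest is /x/ at distance 2.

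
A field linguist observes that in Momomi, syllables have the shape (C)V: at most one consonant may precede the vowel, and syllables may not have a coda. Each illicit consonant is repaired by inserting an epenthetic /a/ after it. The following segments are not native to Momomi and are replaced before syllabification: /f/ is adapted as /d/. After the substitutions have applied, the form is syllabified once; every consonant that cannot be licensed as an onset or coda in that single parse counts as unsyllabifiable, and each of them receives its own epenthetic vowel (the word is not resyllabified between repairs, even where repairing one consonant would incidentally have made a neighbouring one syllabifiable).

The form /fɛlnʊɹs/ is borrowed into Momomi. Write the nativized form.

dɛlanʊɹasa

Substitution: /f/ → /d/, giving /dɛlnʊɹs/.
Under (C)V, the unsyllabifiable consonants are /l/, /ɹ/, /s/ (no codas are permitted; onsets are limited to one consonant).
Inserting the epenthetic vowel yields /l/ → /la/, /ɹ/ → /ɹa/, /s/ → /sa/.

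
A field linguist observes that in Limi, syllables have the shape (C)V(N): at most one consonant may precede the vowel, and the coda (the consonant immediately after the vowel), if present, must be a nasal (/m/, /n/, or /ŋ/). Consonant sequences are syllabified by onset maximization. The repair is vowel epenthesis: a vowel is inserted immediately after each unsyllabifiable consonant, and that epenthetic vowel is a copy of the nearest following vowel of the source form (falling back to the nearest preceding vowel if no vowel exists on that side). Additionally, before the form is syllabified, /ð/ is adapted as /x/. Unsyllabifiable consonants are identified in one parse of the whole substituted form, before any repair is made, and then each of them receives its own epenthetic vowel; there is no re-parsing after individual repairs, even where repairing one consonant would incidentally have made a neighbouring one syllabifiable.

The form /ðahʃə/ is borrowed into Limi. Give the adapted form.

Substitution: /ð/ → /x/, giving /xahʃə/.
Syllabifying with onset maximization leaves /h/ stranded (only a nasal (/m/, /n/, or /ŋ/) is licensed in coda position; onsets are limited to one consonant).
Epenthesis after each stranded consonant: /h/ → /hə/.

xahəʃə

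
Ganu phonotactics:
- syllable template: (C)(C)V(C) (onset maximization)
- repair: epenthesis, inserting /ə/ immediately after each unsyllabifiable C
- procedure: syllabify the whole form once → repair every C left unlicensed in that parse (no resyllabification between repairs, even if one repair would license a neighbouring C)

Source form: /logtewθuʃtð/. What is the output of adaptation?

logtewθuʃtəðə

The consonants /t/, /ð/ cannot be parsed into a legal (C)(C)V(C) syllable (at most one coda consonant is licensed; onsets may contain at most 2 consonants).
Epenthesis after each stranded consonant: /t/ → /tə/, /ð/ → /ðə/.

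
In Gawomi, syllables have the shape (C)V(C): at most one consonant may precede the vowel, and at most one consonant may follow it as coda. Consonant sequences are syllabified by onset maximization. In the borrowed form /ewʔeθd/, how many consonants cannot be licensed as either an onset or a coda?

Under (C)V(C), the unsyllabifiable consonants are /d/ (at most one coda consonant is licensed; onsets are limited to one consonant).

1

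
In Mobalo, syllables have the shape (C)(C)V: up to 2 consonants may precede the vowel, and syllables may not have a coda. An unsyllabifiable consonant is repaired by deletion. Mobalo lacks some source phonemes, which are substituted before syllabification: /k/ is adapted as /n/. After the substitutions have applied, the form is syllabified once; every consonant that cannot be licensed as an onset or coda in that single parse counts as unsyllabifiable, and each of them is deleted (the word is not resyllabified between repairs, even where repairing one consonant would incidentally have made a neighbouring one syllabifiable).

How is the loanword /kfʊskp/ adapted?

Substitution: /k/ → /n/, giving /nfʊsnp/.
Under (C)(C)V, the unsyllabifiable consonants are /s/, /n/, /p/ (no codas are permitted; onsets may contain at most 2 consonants).
Deleting the stranded consonants removes /s/, /n/, /p/.

nfʊ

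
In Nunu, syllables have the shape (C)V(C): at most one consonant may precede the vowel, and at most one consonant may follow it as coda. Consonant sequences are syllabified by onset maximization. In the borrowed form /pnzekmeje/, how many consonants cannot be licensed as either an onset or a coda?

Syllabifying with onset maximization leaves /p/, /n/ stranded (at most one coda consonant is licensed; onsets are limited to one consonant).

2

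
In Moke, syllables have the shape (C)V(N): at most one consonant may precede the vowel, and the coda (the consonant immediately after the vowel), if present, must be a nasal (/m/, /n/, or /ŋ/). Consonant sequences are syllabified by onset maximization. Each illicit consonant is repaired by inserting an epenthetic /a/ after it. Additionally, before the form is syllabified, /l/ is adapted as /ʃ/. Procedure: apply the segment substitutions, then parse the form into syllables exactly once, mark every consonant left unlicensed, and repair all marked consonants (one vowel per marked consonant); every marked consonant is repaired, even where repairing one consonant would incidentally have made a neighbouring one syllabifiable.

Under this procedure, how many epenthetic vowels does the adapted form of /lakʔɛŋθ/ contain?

2

After substitution the input is /ʃakʔɛŋθ/.
The unsyllabifiable consonants are /k/, /θ/; each receives one epenthetic vowel.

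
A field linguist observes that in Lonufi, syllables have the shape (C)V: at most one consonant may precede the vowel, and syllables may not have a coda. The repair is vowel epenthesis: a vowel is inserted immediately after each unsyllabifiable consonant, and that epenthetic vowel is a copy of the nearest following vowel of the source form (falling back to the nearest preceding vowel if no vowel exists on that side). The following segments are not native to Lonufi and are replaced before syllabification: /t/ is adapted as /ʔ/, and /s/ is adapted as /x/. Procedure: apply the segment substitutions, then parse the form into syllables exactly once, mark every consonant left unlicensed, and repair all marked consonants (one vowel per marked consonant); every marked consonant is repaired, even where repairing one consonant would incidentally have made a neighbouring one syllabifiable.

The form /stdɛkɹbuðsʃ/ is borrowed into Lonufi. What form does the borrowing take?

Substitution: /s/ → /x/, /t/ → /ʔ/, giving /xʔdɛkɹbuðxʃ/.
Under (C)V, the unsyllabifiable consonants are /x/, /ʔ/, /k/, /ɹ/, /ð/, /x/, /ʃ/ (no codas are permitted; onsets are limited to one consonant).
Each unlicensed consonant becomes the onset of a new syllable: /x/ → /xɛ/, /ʔ/ → /ʔɛ/, /k/ → /ku/, /ɹ/ → /ɹu/, /ð/ → /ðu/, /x/ → /xu/, /ʃ/ → /ʃu/.

xɛʔɛdɛkuɹubuðuxuʃu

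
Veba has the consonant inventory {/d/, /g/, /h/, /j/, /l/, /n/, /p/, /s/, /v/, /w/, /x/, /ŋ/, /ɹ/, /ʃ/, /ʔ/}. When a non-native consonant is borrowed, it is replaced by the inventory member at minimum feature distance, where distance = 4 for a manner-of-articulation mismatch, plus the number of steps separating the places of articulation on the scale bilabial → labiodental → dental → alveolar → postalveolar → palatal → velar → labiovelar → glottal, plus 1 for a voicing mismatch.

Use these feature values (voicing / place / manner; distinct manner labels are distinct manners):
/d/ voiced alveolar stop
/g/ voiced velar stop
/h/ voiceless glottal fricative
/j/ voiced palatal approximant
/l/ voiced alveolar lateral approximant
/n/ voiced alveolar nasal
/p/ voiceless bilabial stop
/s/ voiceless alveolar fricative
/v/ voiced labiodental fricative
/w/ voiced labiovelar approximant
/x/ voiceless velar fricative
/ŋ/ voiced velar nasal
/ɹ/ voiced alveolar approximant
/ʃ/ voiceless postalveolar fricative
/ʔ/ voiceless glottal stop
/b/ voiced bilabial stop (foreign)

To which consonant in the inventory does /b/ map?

/p/ is closest: same manner (stop), place distance 0 (bilabial→bilabial), voicing differs (+1); total 1. Next closest is /d/ at distance 3.

p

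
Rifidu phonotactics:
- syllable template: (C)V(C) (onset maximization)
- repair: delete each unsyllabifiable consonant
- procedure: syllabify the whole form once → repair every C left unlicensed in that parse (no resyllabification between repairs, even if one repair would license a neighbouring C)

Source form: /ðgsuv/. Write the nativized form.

Under (C)V(C), the unsyllabifiable consonants are /ð/, /g/ (at most one coda consonant is licensed; onsets are limited to one consonant).
Each unlicensed consonant is deleted: /ð/, /g/.

suv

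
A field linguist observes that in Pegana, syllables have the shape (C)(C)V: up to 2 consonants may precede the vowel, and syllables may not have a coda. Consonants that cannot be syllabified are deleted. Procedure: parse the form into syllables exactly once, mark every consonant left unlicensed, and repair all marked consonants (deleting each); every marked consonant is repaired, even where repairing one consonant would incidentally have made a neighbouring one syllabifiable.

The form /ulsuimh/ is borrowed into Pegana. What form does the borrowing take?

ulsui

Syllabifying with onset maximization leaves /m/, /h/ stranded (no codas are permitted; onsets may contain at most 2 consonants).
Deleting the stranded consonants removes /m/, /h/.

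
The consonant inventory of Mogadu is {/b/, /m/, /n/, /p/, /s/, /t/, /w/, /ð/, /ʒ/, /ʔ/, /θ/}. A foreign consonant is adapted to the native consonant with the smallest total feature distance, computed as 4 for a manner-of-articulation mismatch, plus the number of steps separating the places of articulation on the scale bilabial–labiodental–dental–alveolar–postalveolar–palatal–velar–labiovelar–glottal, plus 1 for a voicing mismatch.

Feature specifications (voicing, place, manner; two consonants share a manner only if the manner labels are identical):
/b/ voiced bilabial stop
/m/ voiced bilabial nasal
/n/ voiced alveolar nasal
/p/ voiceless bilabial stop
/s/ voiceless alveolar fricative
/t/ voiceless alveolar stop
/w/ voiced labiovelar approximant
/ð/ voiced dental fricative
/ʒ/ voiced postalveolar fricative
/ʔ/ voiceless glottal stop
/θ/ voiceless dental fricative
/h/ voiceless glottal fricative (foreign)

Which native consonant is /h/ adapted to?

/ʔ/ is closest: manner differs (fricative→stop, +4), place distance 0 (glottal→glottal), same voicing; total 4. Next closest is /s/ at distance 5.

ʔ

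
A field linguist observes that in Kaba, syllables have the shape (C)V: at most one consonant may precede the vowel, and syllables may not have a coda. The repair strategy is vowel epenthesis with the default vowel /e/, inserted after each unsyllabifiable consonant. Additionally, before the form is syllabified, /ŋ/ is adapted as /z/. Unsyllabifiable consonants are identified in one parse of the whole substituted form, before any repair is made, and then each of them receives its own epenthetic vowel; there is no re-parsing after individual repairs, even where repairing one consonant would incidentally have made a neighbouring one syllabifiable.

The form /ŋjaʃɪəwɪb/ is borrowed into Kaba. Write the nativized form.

zejaʃɪəwɪbe

Substitution: /ŋ/ → /z/, giving /zjaʃɪəwɪb/.
The consonants /z/, /b/ cannot be parsed into a legal (C)V syllable (no codas are permitted; onsets are limited to one consonant).
Inserting the epenthetic vowel yields /z/ → /ze/, /b/ → /be/.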